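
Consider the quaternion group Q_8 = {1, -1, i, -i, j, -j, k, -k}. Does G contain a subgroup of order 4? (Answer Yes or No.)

4 | 8. A subgroup of order 4 is {1, -1, i, -i}.

Yes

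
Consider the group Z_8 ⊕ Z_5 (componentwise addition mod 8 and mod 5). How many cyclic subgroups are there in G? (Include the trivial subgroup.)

8

A cyclic subgroup of order d is generated by each of its φ(d) elements of order d, so the cyclic subgroups of order d number (#elements of order d)/φ(d).
Cyclic subgroups by order — order 1: 1; order 2: 1; order 4: 1; order 5: 1; order 8: 1; order 10: 1; order 20: 1; order 40: 1.
Total: 8.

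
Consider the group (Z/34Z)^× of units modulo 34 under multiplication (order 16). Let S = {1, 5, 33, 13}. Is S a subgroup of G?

No

5 ∈ S but its inverse 7 ∉ S, so S is not a subgroup.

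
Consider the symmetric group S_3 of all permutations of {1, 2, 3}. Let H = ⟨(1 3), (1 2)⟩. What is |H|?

|⟨(1 3)⟩| = 2 and |⟨(1 2)⟩| = 2, so |H| is a multiple of lcm(2, 2) = 2 and divides |G| = 6.
Closing {(1 3), (1 2)} under the group operation gives all of G, so |H| = 6.

6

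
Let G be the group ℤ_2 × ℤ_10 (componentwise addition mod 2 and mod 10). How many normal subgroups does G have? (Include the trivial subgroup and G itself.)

10

G is abelian, so every subgroup is normal.
G has 10 subgroups in total, hence 10 normal subgroups.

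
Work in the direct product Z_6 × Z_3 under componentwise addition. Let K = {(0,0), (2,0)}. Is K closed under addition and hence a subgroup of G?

(2,0) ∈ K but its inverse (4,0) ∉ K, so K is not a subgroup.

No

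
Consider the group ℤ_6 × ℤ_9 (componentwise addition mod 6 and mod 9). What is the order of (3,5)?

The order of (3,5) in Z_6 × Z_9 is lcm(ord(3) in Z_6, ord(5) in Z_9).
ord(3) = 2 and ord(5) = 9, so |⟨(3,5)⟩| = lcm(2, 9) = 18.

18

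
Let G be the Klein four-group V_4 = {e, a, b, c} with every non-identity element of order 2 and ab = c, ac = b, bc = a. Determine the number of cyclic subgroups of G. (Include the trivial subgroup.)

4

A cyclic subgroup of order d is generated by each of its φ(d) elements of order d, so the cyclic subgroups of order d number (#elements of order d)/φ(d).
Cyclic subgroups by order — order 1: 1; order 2: 3.
Total: 4.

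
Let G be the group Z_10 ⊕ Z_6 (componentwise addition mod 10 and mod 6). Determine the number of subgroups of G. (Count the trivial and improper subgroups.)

20

|G| = 60, so by Lagrange every subgroup order divides 60. Divisors: 1, 2, 3, 4, 5, 6, 10, 12, 15, 20, 30, 60.
Subgroups by order — order 1: 1; order 2: 3; order 3: 1; order 4: 1; order 5: 1; order 6: 3; order 10: 3; order 12: 1; order 15: 1; order 20: 1; order 30: 3; order 60: 1.
Total: 1 + 3 + 1 + 1 + 1 + 3 + 3 + 1 + 1 + 1 + 3 + 1 = 20.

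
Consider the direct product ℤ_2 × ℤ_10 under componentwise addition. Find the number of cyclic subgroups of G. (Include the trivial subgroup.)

8

Group the elements of G by the cyclic subgroup they generate; each cyclic subgroup of order d accounts for φ(d) elements.
Cyclic subgroups by order — order 1: 1; order 2: 3; order 5: 1; order 10: 3.
Total: 8.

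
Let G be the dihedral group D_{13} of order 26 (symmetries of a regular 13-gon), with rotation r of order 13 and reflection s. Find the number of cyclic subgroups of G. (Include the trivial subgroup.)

Group the elements of G by the cyclic subgroup they generate; each cyclic subgroup of order d accounts for φ(d) elements.
Cyclic subgroups by order — order 1: 1; order 2: 13; order 13: 1.
Total: 15.

15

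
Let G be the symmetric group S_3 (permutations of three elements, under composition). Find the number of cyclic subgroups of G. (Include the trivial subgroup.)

Each element a generates a cyclic subgroup ⟨a⟩; distinct elements may generate the same one (a cyclic group of order d has φ(d) generators).
Cyclic subgroups by order — order 1: 1; order 2: 3; order 3: 1.
Total: 5.

5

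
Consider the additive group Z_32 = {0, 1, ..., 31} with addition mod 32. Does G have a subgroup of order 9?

No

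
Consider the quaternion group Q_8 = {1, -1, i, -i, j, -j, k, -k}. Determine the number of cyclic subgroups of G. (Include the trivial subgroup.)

Group the elements of G by the cyclic subgroup they generate; each cyclic subgroup of order d accounts for φ(d) elements.
Cyclic subgroups by order — order 1: 1; order 2: 1; order 4: 3.
Total: 5.

5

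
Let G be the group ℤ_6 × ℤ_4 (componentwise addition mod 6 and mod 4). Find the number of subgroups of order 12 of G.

|G| = 24 and 12 | 24, so subgroups of order 12 are possible by Lagrange.
The subgroups of order 12 are: {(0,0), (0,1), (0,2), (0,3), (2,0), (2,1), (2,2), (2,3), (4,0), (4,1), (4,2), (4,3)}; {(0,0), (0,2), (1,0), (1,2), (2,0), (2,2), (3,0), (3,2), (4,0), (4,2), (5,0), (5,2)}; {(0,0), (0,2), (1,1), (1,3), (2,0), (2,2), (3,1), (3,3), (4,0), (4,2), (5,1), (5,3)}.
So G has 3 subgroups of order 12.

3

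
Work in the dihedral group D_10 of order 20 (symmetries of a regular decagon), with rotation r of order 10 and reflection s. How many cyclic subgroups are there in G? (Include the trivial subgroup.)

Each element a generates a cyclic subgroup ⟨a⟩; distinct elements may generate the same one (a cyclic group of order d has φ(d) generators).
Cyclic subgroups by order — order 1: 1; order 2: 11; order 5: 1; order 10: 1.
Total: 14.

14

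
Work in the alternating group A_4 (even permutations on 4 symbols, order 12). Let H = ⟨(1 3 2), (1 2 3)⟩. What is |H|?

|⟨(1 3 2)⟩| = 3 and |⟨(1 2 3)⟩| = 3, so |H| is a multiple of lcm(3, 3) = 3 and divides |G| = 12.
Closing under the operation: H = {e, (1 2 3), (1 3 2)}, so |H| = 3.

3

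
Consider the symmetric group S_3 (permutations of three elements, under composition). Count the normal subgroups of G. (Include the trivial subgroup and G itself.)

G has 6 subgroups. Checking conjugation-invariance by order — order 1: 1/1 normal; order 2: 0/3 normal; order 3: 1/1 normal; order 6: 1/1 normal.
Total normal subgroups: 3.

3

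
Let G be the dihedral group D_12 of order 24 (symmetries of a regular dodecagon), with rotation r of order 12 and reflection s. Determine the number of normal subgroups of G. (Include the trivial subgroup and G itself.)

9

G has 34 subgroups. Checking conjugation-invariance by order — order 1: 1/1 normal; order 2: 1/13 normal; order 3: 1/1 normal; order 4: 1/7 normal; order 6: 1/5 normal; order 8: 0/3 normal; order 12: 3/3 normal; order 24: 1/1 normal.
Total normal subgroups: 9.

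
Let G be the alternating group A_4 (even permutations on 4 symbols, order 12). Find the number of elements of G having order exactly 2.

The elements of order 2 are: (1 2)(3 4), (1 3)(2 4), (1 4)(2 3).
That's 3.

3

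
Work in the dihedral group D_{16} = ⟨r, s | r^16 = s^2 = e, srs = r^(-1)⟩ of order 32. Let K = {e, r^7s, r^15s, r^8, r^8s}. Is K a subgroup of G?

No

|K| = 5 does not divide |G| = 32, so by Lagrange K is not a subgroup.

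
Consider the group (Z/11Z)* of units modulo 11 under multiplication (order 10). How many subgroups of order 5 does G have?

|G| = 10 and 5 | 10, so subgroups of order 5 are possible by Lagrange.
The subgroups of order 5 are: {1, 3, 4, 5, 9}.
So G has 1 subgroup of order 5.

1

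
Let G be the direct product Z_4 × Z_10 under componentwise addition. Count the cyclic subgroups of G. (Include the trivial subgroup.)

12

Each element a generates a cyclic subgroup ⟨a⟩; distinct elements may generate the same one (a cyclic group of order d has φ(d) generators).
Cyclic subgroups by order — order 1: 1; order 2: 3; order 4: 2; order 5: 1; order 10: 3; order 20: 2.
Total: 12.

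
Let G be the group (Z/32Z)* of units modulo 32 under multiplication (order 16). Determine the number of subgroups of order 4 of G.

3

|G| = 16 and 4 | 16, so subgroups of order 4 are possible by Lagrange.
The subgroups of order 4 are: {1, 15, 17, 31}; {1, 7, 17, 23}; {1, 9, 17, 25}.
So G has 3 subgroups of order 4.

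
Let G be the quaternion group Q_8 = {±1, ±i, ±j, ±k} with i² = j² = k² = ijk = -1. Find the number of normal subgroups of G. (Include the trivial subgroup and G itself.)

G has 6 subgroups. Checking conjugation-invariance by order — order 1: 1/1 normal; order 2: 1/1 normal; order 4: 3/3 normal; order 8: 1/1 normal.
Total normal subgroups: 6.

6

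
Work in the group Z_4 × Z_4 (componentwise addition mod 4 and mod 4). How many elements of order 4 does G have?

12

An element (a,b) has order lcm(ord(a), ord(b)); count pairs with lcm equal to 4.
Enumerating gives 12 such elements.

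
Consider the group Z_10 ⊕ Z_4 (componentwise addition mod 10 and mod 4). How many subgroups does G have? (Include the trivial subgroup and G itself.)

|G| = 40, so by Lagrange every subgroup order divides 40. Divisors: 1, 2, 4, 5, 8, 10, 20, 40.
Subgroups by order — order 1: 1; order 2: 3; order 4: 3; order 5: 1; order 8: 1; order 10: 3; order 20: 3; order 40: 1.
Total: 1 + 3 + 3 + 1 + 1 + 3 + 3 + 1 = 16.

16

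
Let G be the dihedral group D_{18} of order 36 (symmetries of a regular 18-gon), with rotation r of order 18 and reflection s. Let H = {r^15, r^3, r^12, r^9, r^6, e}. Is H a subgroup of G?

|H| = 6 divides |G| = 36, consistent with Lagrange.
H contains the identity, every element's inverse is in H, and H is closed under ·: it is a subgroup.
In fact H = ⟨r^15⟩.

Yes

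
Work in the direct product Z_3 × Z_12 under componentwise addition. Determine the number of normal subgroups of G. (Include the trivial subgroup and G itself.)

18

G is abelian, so every subgroup is normal.
G has 18 subgroups in total, hence 18 normal subgroups.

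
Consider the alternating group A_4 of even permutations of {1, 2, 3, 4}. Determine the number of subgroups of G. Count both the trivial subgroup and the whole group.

|G| = 12, so by Lagrange every subgroup order divides 12. Divisors: 1, 2, 3, 4, 6, 12.
Subgroups by order — order 1: 1; order 2: 3; order 3: 4; order 4: 1; order 6: 0; order 12: 1.
Total: 1 + 3 + 4 + 1 + 0 + 1 = 10.

10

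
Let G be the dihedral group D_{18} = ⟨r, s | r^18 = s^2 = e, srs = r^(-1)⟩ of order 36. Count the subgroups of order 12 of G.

|G| = 36 and 12 | 36, so subgroups of order 12 are possible by Lagrange.
The subgroups of order 12 are: {e, r^3, r^6, r^9, r^12, r^15, rs, r^4s, r^7s, r^10s, r^13s, r^16s}; {e, r^3, r^6, r^9, r^12, r^15, r^2s, r^5s, r^8s, r^11s, r^14s, r^17s}; {e, r^3, r^6, r^9, r^12, r^15, s, r^3s, r^6s, r^9s, r^12s, r^15s}.
So G has 3 subgroups of order 12.

3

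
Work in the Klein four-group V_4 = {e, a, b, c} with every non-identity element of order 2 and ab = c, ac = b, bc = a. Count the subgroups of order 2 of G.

3

|G| = 4 and 2 | 4, so subgroups of order 2 are possible by Lagrange.
The subgroups of order 2 are: {e, a}; {e, b}; {e, c}.
So G has 3 subgroups of order 2.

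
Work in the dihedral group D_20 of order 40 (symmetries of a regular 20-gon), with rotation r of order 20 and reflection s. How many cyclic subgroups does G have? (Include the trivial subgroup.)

26

Each element a generates a cyclic subgroup ⟨a⟩; distinct elements may generate the same one (a cyclic group of order d has φ(d) generators).
Cyclic subgroups by order — order 1: 1; order 2: 21; order 4: 1; order 5: 1; order 10: 1; order 20: 1.
Total: 26.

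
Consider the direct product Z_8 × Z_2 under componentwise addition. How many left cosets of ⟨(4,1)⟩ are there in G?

|⟨(4,1)⟩| = 2 and |G| = 16.
By Lagrange, [G : H] = |G|/|H| = 16/2 = 8.

8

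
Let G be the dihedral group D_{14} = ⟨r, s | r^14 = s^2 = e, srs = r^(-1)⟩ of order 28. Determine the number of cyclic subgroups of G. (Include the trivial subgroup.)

Each element a generates a cyclic subgroup ⟨a⟩; distinct elements may generate the same one (a cyclic group of order d has φ(d) generators).
Cyclic subgroups by order — order 1: 1; order 2: 15; order 7: 1; order 14: 1.
Total: 18.

18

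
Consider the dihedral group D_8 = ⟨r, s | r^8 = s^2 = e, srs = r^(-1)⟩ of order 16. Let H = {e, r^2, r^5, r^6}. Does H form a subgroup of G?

No

r^5 ∈ H but its inverse r^3 ∉ H, so H is not a subgroup.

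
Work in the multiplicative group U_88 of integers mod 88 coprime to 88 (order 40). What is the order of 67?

2

Compute successive powers of 67 mod 88: 67, 1; 67^2 ≡ 1 (mod 88).
So |⟨67⟩| = 2.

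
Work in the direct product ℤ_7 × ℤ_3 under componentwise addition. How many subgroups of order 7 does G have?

1

|G| = 21 and 7 | 21, so subgroups of order 7 are possible by Lagrange.
The subgroups of order 7 are: {(0,0), (1,0), (2,0), (3,0), (4,0), (5,0), (6,0)}.
So G has 1 subgroup of order 7.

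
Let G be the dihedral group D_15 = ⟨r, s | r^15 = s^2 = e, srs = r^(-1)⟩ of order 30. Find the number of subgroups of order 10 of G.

3

|G| = 30 and 10 | 30, so subgroups of order 10 are possible by Lagrange.
The subgroups of order 10 are: {e, r^3, r^6, r^9, r^12, rs, r^4s, r^7s, r^10s, r^13s}; {e, r^3, r^6, r^9, r^12, r^2s, r^5s, r^8s, r^11s, r^14s}; {e, r^3, r^6, r^9, r^12, s, r^3s, r^6s, r^9s, r^12s}.
So G has 3 subgroups of order 10.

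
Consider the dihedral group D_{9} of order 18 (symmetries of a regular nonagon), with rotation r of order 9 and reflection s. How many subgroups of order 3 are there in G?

1

|G| = 18 and 3 | 18, so subgroups of order 3 are possible by Lagrange.
The subgroups of order 3 are: {e, r^3, r^6}.
So G has 1 subgroup of order 3.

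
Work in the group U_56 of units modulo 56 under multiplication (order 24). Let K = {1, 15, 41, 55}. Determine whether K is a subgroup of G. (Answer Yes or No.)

Yes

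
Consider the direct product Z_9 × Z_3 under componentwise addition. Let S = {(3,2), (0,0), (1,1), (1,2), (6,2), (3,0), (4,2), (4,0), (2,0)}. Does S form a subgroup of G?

(6,2) ∈ S but its inverse (3,1) ∉ S, so S is not a subgroup.

No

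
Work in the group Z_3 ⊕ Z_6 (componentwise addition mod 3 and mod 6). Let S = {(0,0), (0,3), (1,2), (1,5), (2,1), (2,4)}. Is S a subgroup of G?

|S| = 6 divides |G| = 18, consistent with Lagrange.
S contains the identity, every element's inverse is in S, and S is closed under +: it is a subgroup.
In fact S = ⟨(2,1)⟩.

Yes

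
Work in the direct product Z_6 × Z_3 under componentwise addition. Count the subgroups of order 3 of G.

4

|G| = 18 and 3 | 18, so subgroups of order 3 are possible by Lagrange.
The subgroups of order 3 are: {(0,0), (0,1), (0,2)}; {(0,0), (2,0), (4,0)}; {(0,0), (2,1), (4,2)}; {(0,0), (2,2), (4,1)}.
So G has 4 subgroups of order 3.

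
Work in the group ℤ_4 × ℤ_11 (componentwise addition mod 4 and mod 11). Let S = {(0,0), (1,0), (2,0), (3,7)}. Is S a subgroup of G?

(3,7) ∈ S but its inverse (1,4) ∉ S, so S is not a subgroup.

No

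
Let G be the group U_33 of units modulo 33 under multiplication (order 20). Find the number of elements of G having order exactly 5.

The elements of order 5 are: 4, 16, 25, 31.
That's 4.

4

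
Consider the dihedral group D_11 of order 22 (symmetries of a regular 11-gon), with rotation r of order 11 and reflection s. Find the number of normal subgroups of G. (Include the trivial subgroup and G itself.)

3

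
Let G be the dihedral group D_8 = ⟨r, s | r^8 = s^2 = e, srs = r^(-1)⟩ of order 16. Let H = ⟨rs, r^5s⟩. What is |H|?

4

|⟨rs⟩| = 2 and |⟨r^5s⟩| = 2, so |H| is a multiple of lcm(2, 2) = 2 and divides |G| = 16.
Closing under the operation: H = {e, r^4, rs, r^5s}, so |H| = 4.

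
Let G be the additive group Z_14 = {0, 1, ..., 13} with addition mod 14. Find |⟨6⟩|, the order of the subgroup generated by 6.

7

In Z_14, the order of an element a is n/gcd(a, n).
gcd(6, 14) = 2, so |⟨6⟩| = 14/2 = 7.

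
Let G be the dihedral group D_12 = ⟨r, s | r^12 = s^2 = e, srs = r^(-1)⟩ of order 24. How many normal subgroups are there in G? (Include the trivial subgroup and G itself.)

9

G has 34 subgroups. Checking conjugation-invariance by order — order 1: 1/1 normal; order 2: 1/13 normal; order 3: 1/1 normal; order 4: 1/7 normal; order 6: 1/5 normal; order 8: 0/3 normal; order 12: 3/3 normal; order 24: 1/1 normal.
Total normal subgroups: 9.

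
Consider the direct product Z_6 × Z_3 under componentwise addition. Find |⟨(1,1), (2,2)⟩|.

6

|⟨(1,1)⟩| = 6 and |⟨(2,2)⟩| = 3, so |H| is a multiple of lcm(6, 3) = 6 and divides |G| = 18.
Closing under the operation: H = {(0,0), (1,1), (2,2), (3,0), (4,1), (5,2)}, so |H| = 6.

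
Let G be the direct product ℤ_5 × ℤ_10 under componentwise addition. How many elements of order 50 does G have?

0

An element (a,b) has order lcm(ord(a), ord(b)); count pairs with lcm equal to 50.
Enumerating gives 0 such elements.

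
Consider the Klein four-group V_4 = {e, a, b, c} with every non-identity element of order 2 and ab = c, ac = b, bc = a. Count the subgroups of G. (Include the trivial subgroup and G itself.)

|G| = 4, so by Lagrange every subgroup order divides 4. Divisors: 1, 2, 4.
Subgroups by order — order 1: 1; order 2: 3; order 4: 1.
Total: 1 + 3 + 1 = 5.

5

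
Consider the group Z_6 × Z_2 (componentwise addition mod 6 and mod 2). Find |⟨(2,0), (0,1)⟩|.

6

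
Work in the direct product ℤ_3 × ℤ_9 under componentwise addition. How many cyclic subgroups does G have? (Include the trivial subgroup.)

Each element a generates a cyclic subgroup ⟨a⟩; distinct elements may generate the same one (a cyclic group of order d has φ(d) generators).
Cyclic subgroups by order — order 1: 1; order 3: 4; order 9: 3.
Total: 8.

8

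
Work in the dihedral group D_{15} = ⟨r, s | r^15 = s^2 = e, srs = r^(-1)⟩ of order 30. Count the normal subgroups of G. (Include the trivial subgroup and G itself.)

5

G has 28 subgroups. Checking conjugation-invariance by order — order 1: 1/1 normal; order 2: 0/15 normal; order 3: 1/1 normal; order 5: 1/1 normal; order 6: 0/5 normal; order 10: 0/3 normal; order 15: 1/1 normal; order 30: 1/1 normal.
Total normal subgroups: 5.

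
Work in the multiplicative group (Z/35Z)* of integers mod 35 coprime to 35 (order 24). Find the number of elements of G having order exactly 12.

8

The elements of order 12 are: 2, 3, 12, 17, 18, 23, 32, 33.
That's 8.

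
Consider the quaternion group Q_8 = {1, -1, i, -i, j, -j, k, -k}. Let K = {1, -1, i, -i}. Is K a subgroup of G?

|K| = 4 divides |G| = 8, consistent with Lagrange.
K contains the identity, every element's inverse is in K, and K is closed under ·: it is a subgroup.
In fact K = ⟨-i⟩.

Yes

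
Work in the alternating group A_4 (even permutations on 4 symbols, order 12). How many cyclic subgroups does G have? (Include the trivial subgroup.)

Each element a generates a cyclic subgroup ⟨a⟩; distinct elements may generate the same one (a cyclic group of order d has φ(d) generators).
Cyclic subgroups by order — order 1: 1; order 2: 3; order 3: 4.
Total: 8.

8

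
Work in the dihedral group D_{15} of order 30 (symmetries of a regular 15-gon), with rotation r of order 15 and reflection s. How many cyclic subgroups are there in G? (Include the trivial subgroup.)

19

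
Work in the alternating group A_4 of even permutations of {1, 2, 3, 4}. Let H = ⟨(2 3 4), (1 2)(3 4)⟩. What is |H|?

|⟨(2 3 4)⟩| = 3 and |⟨(1 2)(3 4)⟩| = 2, so |H| is a multiple of lcm(3, 2) = 6 and divides |G| = 12.
Closing {(2 3 4), (1 2)(3 4)} under the group operation gives all of G, so |H| = 12.

12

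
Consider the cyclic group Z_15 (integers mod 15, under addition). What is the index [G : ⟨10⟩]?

|⟨10⟩| = 3 and |G| = 15.
By Lagrange, [G : H] = |G|/|H| = 15/3 = 5.

5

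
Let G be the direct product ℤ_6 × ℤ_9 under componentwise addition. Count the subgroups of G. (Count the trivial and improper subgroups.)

|G| = 54, so by Lagrange every subgroup order divides 54. Divisors: 1, 2, 3, 6, 9, 18, 27, 54.
Subgroups by order — order 1: 1; order 2: 1; order 3: 4; order 6: 4; order 9: 4; order 18: 4; order 27: 1; order 54: 1.
Total: 1 + 1 + 4 + 4 + 4 + 4 + 1 + 1 = 20.

20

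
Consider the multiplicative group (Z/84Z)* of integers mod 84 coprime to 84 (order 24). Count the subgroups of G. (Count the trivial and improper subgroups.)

|G| = 24, so by Lagrange every subgroup order divides 24. Divisors: 1, 2, 3, 4, 6, 8, 12, 24.
Subgroups by order — order 1: 1; order 2: 7; order 3: 1; order 4: 7; order 6: 7; order 8: 1; order 12: 7; order 24: 1.
Total: 1 + 7 + 1 + 7 + 7 + 1 + 7 + 1 = 32.

32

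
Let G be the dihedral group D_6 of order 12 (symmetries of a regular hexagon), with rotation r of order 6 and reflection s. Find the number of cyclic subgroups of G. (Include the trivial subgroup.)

Each element a generates a cyclic subgroup ⟨a⟩; distinct elements may generate the same one (a cyclic group of order d has φ(d) generators).
Cyclic subgroups by order — order 1: 1; order 2: 7; order 3: 1; order 6: 1.
Total: 10.

10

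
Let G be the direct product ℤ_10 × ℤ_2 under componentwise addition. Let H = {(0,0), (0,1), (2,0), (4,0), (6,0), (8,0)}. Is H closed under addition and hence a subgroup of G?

|H| = 6 does not divide |G| = 20, so by Lagrange H is not a subgroup.

No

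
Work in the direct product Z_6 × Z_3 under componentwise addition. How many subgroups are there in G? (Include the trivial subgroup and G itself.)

12

|G| = 18, so by Lagrange every subgroup order divides 18. Divisors: 1, 2, 3, 6, 9, 18.
Subgroups by order — order 1: 1; order 2: 1; order 3: 4; order 6: 4; order 9: 1; order 18: 1.
Total: 1 + 1 + 4 + 4 + 1 + 1 = 12.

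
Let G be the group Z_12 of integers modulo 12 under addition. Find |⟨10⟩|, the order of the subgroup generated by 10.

6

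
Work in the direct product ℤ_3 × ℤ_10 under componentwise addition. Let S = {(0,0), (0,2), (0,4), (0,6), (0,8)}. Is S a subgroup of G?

|S| = 5 divides |G| = 30, consistent with Lagrange.
S contains the identity, every element's inverse is in S, and S is closed under +: it is a subgroup.
In fact S = ⟨(0,2)⟩.

Yes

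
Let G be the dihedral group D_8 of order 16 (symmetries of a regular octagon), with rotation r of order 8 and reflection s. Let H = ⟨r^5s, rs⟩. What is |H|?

|⟨r^5s⟩| = 2 and |⟨rs⟩| = 2, so |H| is a multiple of lcm(2, 2) = 2 and divides |G| = 16.
Closing under the operation: H = {e, r^4, rs, r^5s}, so |H| = 4.

4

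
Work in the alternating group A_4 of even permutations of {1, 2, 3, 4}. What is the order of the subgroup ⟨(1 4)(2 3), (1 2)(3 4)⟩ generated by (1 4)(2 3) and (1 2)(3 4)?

|⟨(1 4)(2 3)⟩| = 2 and |⟨(1 2)(3 4)⟩| = 2, so |H| is a multiple of lcm(2, 2) = 2 and divides |G| = 12.
Closing under the operation: H = {e, (1 2)(3 4), (1 3)(2 4), (1 4)(2 3)}, so |H| = 4.

4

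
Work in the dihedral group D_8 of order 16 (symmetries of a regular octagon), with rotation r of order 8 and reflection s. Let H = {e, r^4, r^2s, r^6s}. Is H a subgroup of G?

Yes

|H| = 4 divides |G| = 16, consistent with Lagrange.
H contains the identity, every element's inverse is in H, and H is closed under ·: it is a subgroup.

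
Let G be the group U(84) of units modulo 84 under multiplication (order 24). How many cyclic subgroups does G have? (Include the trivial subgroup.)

A cyclic subgroup of order d is generated by each of its φ(d) elements of order d, so the cyclic subgroups of order d number (#elements of order d)/φ(d).
Cyclic subgroups by order — order 1: 1; order 2: 7; order 3: 1; order 6: 7.
Total: 16.

16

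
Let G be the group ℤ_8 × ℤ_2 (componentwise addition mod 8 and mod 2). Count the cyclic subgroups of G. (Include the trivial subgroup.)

8

Each element a generates a cyclic subgroup ⟨a⟩; distinct elements may generate the same one (a cyclic group of order d has φ(d) generators).
Cyclic subgroups by order — order 1: 1; order 2: 3; order 4: 2; order 8: 2.
Total: 8.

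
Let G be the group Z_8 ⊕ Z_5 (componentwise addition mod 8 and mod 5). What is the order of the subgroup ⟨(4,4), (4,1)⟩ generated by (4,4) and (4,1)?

|⟨(4,4)⟩| = 10 and |⟨(4,1)⟩| = 10, so |H| is a multiple of lcm(10, 10) = 10 and divides |G| = 40.
Closing under the operation: H = {(0,0), (0,1), (0,2), (0,3), (0,4), (4,0), (4,1), (4,2), (4,3), (4,4)}, so |H| = 10.

10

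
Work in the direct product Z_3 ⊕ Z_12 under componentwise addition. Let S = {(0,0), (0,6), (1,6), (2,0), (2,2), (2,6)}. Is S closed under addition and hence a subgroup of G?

(2,2) ∈ S but its inverse (1,10) ∉ S, so S is not a subgroup.

No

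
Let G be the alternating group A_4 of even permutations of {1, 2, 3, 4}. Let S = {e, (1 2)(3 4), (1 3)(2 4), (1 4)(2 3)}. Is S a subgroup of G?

Yes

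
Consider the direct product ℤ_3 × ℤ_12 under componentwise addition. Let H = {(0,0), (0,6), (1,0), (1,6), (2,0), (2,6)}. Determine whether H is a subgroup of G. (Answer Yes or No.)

Yes

|H| = 6 divides |G| = 36, consistent with Lagrange.
H contains the identity, every element's inverse is in H, and H is closed under +: it is a subgroup.
In fact H = ⟨(2,6)⟩.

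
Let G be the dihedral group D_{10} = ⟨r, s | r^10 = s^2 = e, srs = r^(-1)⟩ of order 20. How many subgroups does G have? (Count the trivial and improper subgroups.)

22

|G| = 20, so by Lagrange every subgroup order divides 20. Divisors: 1, 2, 4, 5, 10, 20.
Subgroups by order — order 1: 1; order 2: 11; order 4: 5; order 5: 1; order 10: 3; order 20: 1.
Total: 1 + 11 + 5 + 1 + 3 + 1 = 22.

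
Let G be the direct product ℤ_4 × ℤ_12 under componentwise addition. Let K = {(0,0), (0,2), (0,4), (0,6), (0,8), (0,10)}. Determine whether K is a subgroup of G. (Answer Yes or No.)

Yes

|K| = 6 divides |G| = 48, consistent with Lagrange.
K contains the identity, every element's inverse is in K, and K is closed under +: it is a subgroup.
In fact K = ⟨(0,2)⟩.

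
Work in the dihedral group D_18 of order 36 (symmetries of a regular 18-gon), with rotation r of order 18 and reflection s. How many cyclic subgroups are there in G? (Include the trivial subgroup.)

Each element a generates a cyclic subgroup ⟨a⟩; distinct elements may generate the same one (a cyclic group of order d has φ(d) generators).
Cyclic subgroups by order — order 1: 1; order 2: 19; order 3: 1; order 6: 1; order 9: 1; order 18: 1.
Total: 24.

24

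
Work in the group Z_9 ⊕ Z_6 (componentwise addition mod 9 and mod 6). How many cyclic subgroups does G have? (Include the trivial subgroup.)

A cyclic subgroup of order d is generated by each of its φ(d) elements of order d, so the cyclic subgroups of order d number (#elements of order d)/φ(d).
Cyclic subgroups by order — order 1: 1; order 2: 1; order 3: 4; order 6: 4; order 9: 3; order 18: 3.
Total: 16.

16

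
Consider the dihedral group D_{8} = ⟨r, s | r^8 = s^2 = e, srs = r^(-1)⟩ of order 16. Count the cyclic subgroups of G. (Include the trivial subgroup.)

12

A cyclic subgroup of order d is generated by each of its φ(d) elements of order d, so the cyclic subgroups of order d number (#elements of order d)/φ(d).
Cyclic subgroups by order — order 1: 1; order 2: 9; order 4: 1; order 8: 1.
Total: 12.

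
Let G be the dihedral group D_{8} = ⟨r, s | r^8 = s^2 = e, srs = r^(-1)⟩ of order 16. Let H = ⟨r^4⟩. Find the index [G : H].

8

|⟨r^4⟩| = 2 and |G| = 16.
By Lagrange, [G : H] = |G|/|H| = 16/2 = 8.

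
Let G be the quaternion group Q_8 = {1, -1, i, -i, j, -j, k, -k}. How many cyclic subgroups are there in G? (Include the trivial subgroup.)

A cyclic subgroup of order d is generated by each of its φ(d) elements of order d, so the cyclic subgroups of order d number (#elements of order d)/φ(d).
Cyclic subgroups by order — order 1: 1; order 2: 1; order 4: 3.
Total: 5.

5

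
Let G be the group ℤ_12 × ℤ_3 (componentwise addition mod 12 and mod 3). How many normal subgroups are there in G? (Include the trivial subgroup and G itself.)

18

G is abelian, so every subgroup is normal.
G has 18 subgroups in total, hence 18 normal subgroups.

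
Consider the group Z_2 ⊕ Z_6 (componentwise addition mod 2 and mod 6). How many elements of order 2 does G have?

An element (a,b) has order lcm(ord(a), ord(b)); count pairs with lcm equal to 2.
Enumerating gives 3 such elements.

3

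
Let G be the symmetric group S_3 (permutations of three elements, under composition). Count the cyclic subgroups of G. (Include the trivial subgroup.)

A cyclic subgroup of order d is generated by each of its φ(d) elements of order d, so the cyclic subgroups of order d number (#elements of order d)/φ(d).
Cyclic subgroups by order — order 1: 1; order 2: 3; order 3: 1.
Total: 5.

5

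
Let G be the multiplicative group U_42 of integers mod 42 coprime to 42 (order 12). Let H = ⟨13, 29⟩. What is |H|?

4

|⟨13⟩| = 2 and |⟨29⟩| = 2, so |H| is a multiple of lcm(2, 2) = 2 and divides |G| = 12.
Closing under the operation: H = {1, 13, 29, 41}, so |H| = 4.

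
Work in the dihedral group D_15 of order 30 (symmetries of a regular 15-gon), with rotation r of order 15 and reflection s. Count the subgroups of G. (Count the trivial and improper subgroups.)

|G| = 30, so by Lagrange every subgroup order divides 30. Divisors: 1, 2, 3, 5, 6, 10, 15, 30.
Subgroups by order — order 1: 1; order 2: 15; order 3: 1; order 5: 1; order 6: 5; order 10: 3; order 15: 1; order 30: 1.
Total: 1 + 15 + 1 + 1 + 5 + 3 + 1 + 1 = 28.

28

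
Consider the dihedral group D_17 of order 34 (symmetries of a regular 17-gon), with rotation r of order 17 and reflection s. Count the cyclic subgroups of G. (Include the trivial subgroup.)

19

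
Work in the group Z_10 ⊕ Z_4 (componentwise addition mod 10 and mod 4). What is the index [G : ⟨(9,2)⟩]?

|⟨(9,2)⟩| = 10 and |G| = 40.
By Lagrange, [G : H] = |G|/|H| = 40/10 = 4.

4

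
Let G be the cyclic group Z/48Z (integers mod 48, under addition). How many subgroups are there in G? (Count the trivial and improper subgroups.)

A cyclic group of order 48 has exactly one subgroup for each divisor of 48.
Divisors of 48: 1, 2, 3, 4, 6, 8, 12, 16, 24, 48.
So Z/48Z has 10 subgroups.

10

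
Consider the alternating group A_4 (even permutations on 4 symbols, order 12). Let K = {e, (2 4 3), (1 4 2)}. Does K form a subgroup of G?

(2 4 3) ∈ K but its inverse (2 3 4) ∉ K, so K is not a subgroup.

No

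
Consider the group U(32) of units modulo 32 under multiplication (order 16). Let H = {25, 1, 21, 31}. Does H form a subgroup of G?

25 ∈ H but its inverse 9 ∉ H, so H is not a subgroup.

No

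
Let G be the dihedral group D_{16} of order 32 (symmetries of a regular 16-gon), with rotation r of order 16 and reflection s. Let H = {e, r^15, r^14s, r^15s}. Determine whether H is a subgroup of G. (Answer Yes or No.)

r^15 ∈ H but its inverse r ∉ H, so H is not a subgroup.

No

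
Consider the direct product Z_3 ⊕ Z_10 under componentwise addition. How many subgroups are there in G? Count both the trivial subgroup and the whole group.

|G| = 30, so by Lagrange every subgroup order divides 30. Divisors: 1, 2, 3, 5, 6, 10, 15, 30.
Subgroups by order — order 1: 1; order 2: 1; order 3: 1; order 5: 1; order 6: 1; order 10: 1; order 15: 1; order 30: 1.
Total: 1 + 1 + 1 + 1 + 1 + 1 + 1 + 1 = 8.

8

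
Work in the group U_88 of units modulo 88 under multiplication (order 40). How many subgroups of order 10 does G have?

7

|G| = 40 and 10 | 40, so subgroups of order 10 are possible by Lagrange.
The subgroups of order 10 are: {1, 9, 13, 21, 25, 29, 49, 61, 81, 85}; {1, 9, 15, 23, 25, 31, 47, 49, 71, 81}; {1, 9, 17, 25, 41, 49, 57, 65, 73, 81}; {1, 9, 19, 25, 35, 43, 49, 51, 81, 83}; … (7 in all).
So G has 7 subgroups of order 10.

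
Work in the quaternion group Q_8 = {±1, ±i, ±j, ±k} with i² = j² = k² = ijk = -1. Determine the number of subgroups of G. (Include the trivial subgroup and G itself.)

6

|G| = 8, so by Lagrange every subgroup order divides 8. Divisors: 1, 2, 4, 8.
Subgroups by order — order 1: 1; order 2: 1; order 4: 3; order 8: 1.
Total: 1 + 1 + 3 + 1 = 6.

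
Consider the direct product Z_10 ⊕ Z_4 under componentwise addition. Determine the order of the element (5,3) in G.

The order of (5,3) in Z_10 × Z_4 is lcm(ord(5) in Z_10, ord(3) in Z_4).
ord(5) = 2 and ord(3) = 4, so |⟨(5,3)⟩| = lcm(2, 4) = 4.

4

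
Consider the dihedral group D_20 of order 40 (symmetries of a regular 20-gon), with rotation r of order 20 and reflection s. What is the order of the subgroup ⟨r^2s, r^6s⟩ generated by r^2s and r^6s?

|⟨r^2s⟩| = 2 and |⟨r^6s⟩| = 2, so |H| is a multiple of lcm(2, 2) = 2 and divides |G| = 40.
Closing under the operation: H = {e, r^4, r^8, r^12, r^16, r^2s, r^6s, r^10s, r^14s, r^18s}, so |H| = 10.

10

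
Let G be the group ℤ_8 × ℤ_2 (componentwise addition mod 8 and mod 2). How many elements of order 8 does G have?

8

An element (a,b) has order lcm(ord(a), ord(b)); count pairs with lcm equal to 8.
Enumerating gives 8 such elements.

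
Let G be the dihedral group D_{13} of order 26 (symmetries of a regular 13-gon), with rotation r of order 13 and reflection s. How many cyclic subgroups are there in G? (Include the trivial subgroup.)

A cyclic subgroup of order d is generated by each of its φ(d) elements of order d, so the cyclic subgroups of order d number (#elements of order d)/φ(d).
Cyclic subgroups by order — order 1: 1; order 2: 13; order 13: 1.
Total: 15.

15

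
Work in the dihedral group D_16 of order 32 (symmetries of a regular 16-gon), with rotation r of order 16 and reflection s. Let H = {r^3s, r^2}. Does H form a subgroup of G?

The identity e ∉ H, so H is not a subgroup.

No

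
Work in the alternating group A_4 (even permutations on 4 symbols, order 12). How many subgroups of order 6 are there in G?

0

|G| = 12 and 6 | 12, so subgroups of order 6 are possible by Lagrange.
Checking all subgroups of G, none has order 6.
So G has 0 subgroups of order 6.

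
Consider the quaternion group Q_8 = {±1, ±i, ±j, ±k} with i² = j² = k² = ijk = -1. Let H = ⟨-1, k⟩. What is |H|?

4

|⟨-1⟩| = 2 and |⟨k⟩| = 4, so |H| is a multiple of lcm(2, 4) = 4 and divides |G| = 8.
Closing under the operation: H = {1, -1, k, -k}, so |H| = 4.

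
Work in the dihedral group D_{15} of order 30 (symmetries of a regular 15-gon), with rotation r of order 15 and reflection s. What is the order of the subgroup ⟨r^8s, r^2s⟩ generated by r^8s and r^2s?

10

|⟨r^8s⟩| = 2 and |⟨r^2s⟩| = 2, so |H| is a multiple of lcm(2, 2) = 2 and divides |G| = 30.
Closing under the operation: H = {e, r^3, r^6, r^9, r^12, r^2s, r^5s, r^8s, r^11s, r^14s}, so |H| = 10.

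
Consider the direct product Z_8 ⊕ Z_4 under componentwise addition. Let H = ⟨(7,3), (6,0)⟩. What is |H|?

16

|⟨(7,3)⟩| = 8 and |⟨(6,0)⟩| = 4, so |H| is a multiple of lcm(8, 4) = 8 and divides |G| = 32.
Closing under the operation: H = {(0,0), (0,2), (1,1), (1,3), (2,0), (2,2), (3,1), (3,3), (4,0), (4,2), (5,1), (5,3), (6,0), (6,2), (7,1), (7,3)}, so |H| = 16.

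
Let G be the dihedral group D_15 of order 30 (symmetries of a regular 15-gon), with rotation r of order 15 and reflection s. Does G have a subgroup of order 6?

6 | 30. A subgroup of order 6 is {e, r^5, r^10, s, r^5s, r^10s}.

Yes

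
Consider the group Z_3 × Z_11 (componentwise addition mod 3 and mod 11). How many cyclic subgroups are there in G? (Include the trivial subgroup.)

Group the elements of G by the cyclic subgroup they generate; each cyclic subgroup of order d accounts for φ(d) elements.
Cyclic subgroups by order — order 1: 1; order 3: 1; order 11: 1; order 33: 1.
Total: 4.

4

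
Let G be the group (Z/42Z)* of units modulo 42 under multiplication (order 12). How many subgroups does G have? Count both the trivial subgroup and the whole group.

|G| = 12, so by Lagrange every subgroup order divides 12. Divisors: 1, 2, 3, 4, 6, 12.
Subgroups by order — order 1: 1; order 2: 3; order 3: 1; order 4: 1; order 6: 3; order 12: 1.
Total: 1 + 3 + 1 + 1 + 3 + 1 = 10.

10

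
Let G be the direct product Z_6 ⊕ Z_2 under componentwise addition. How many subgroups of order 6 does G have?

|G| = 12 and 6 | 12, so subgroups of order 6 are possible by Lagrange.
The subgroups of order 6 are: {(0,0), (0,1), (2,0), (2,1), (4,0), (4,1)}; {(0,0), (1,0), (2,0), (3,0), (4,0), (5,0)}; {(0,0), (1,1), (2,0), (3,1), (4,0), (5,1)}.
So G has 3 subgroups of order 6.

3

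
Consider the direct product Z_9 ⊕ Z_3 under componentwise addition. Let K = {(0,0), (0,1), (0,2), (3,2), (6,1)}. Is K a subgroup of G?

No

|K| = 5 does not divide |G| = 27, so by Lagrange K is not a subgroup.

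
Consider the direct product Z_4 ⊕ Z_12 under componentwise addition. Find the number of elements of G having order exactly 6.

An element (a,b) has order lcm(ord(a), ord(b)); count pairs with lcm equal to 6.
Enumerating gives 6 such elements.

6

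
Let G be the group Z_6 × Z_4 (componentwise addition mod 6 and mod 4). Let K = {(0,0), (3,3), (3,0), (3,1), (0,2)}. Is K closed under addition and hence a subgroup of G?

|K| = 5 does not divide |G| = 24, so by Lagrange K is not a subgroup.

No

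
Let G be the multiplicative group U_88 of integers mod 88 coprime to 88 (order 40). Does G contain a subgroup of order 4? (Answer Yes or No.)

Yes

4 | 40. A subgroup of order 4 is {1, 21, 23, 43}.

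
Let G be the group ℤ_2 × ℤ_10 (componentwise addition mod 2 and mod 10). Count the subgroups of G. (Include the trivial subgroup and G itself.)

10

|G| = 20, so by Lagrange every subgroup order divides 20. Divisors: 1, 2, 4, 5, 10, 20.
Subgroups by order — order 1: 1; order 2: 3; order 4: 1; order 5: 1; order 10: 3; order 20: 1.
Total: 1 + 3 + 1 + 1 + 3 + 1 = 10.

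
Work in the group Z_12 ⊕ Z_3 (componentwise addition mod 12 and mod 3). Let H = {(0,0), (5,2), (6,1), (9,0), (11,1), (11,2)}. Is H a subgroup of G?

No

(11,1) ∈ H but its inverse (1,2) ∉ H, so H is not a subgroup.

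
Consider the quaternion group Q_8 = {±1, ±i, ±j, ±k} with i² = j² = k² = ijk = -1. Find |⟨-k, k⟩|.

|⟨-k⟩| = 4 and |⟨k⟩| = 4, so |H| is a multiple of lcm(4, 4) = 4 and divides |G| = 8.
Closing under the operation: H = {1, -1, k, -k}, so |H| = 4.

4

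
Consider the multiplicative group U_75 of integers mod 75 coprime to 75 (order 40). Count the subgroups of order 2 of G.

3

|G| = 40 and 2 | 40, so subgroups of order 2 are possible by Lagrange.
The subgroups of order 2 are: {1, 26}; {1, 49}; {1, 74}.
So G has 3 subgroups of order 2.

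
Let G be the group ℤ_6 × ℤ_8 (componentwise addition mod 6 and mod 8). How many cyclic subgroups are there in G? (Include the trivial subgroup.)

16

A cyclic subgroup of order d is generated by each of its φ(d) elements of order d, so the cyclic subgroups of order d number (#elements of order d)/φ(d).
Cyclic subgroups by order — order 1: 1; order 2: 3; order 3: 1; order 4: 2; order 6: 3; order 8: 2; order 12: 2; order 24: 2.
Total: 16.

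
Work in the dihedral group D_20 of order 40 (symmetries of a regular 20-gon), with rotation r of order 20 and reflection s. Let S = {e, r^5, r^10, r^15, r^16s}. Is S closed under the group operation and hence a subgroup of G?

No

Closure fails: r^15 · r^16s = r^11s ∉ S. So S is not a subgroup.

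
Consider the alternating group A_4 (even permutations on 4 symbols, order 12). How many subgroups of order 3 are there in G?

4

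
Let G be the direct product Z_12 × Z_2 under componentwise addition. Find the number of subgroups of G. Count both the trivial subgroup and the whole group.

16

|G| = 24, so by Lagrange every subgroup order divides 24. Divisors: 1, 2, 3, 4, 6, 8, 12, 24.
Subgroups by order — order 1: 1; order 2: 3; order 3: 1; order 4: 3; order 6: 3; order 8: 1; order 12: 3; order 24: 1.
Total: 1 + 3 + 1 + 3 + 3 + 1 + 3 + 1 = 16.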